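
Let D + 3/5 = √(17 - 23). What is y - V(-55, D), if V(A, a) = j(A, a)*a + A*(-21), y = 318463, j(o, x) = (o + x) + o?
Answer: 7931191/25 + 556*I*√6/5 ≈ 3.1725e+5 + 272.38*I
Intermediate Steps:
D = -⅗ + I*√6 (D = -⅗ + √(17 - 23) = -⅗ + √(-6) = -⅗ + I*√6 ≈ -0.6 + 2.4495*I)
j(o, x) = x + 2*o
V(A, a) = -21*A + a*(a + 2*A) (V(A, a) = (a + 2*A)*a + A*(-21) = a*(a + 2*A) - 21*A = -21*A + a*(a + 2*A))
y - V(-55, D) = 318463 - (-21*(-55) + (-⅗ + I*√6)*((-⅗ + I*√6) + 2*(-55))) = 318463 - (1155 + (-⅗ + I*√6)*((-⅗ + I*√6) - 110)) = 318463 - (1155 + (-⅗ + I*√6)*(-553/5 + I*√6)) = 318463 - (1155 + (-553/5 + I*√6)*(-⅗ + I*√6)) = 318463 + (-1155 - (-553/5 + I*√6)*(-⅗ + I*√6)) = 317308 - (-553/5 + I*√6)*(-⅗ + I*√6)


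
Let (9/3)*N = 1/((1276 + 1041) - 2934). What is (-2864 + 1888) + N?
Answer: -1806577/1851 ≈ -976.00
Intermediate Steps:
N = -1/1851 (N = 1/(3*((1276 + 1041) - 2934)) = 1/(3*(2317 - 2934)) = (1/3)/(-617) = (1/3)*(-1/617) = -1/1851 ≈ -0.00054025)
(-2864 + 1888) + N = (-2864 + 1888) - 1/1851 = -976 - 1/1851 = -1806577/1851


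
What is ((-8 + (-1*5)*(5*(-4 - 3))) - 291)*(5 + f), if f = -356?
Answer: 43524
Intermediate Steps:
((-8 + (-1*5)*(5*(-4 - 3))) - 291)*(5 + f) = ((-8 + (-1*5)*(5*(-4 - 3))) - 291)*(5 - 356) = ((-8 - 25*(-7)) - 291)*(-351) = ((-8 - 5*(-35)) - 291)*(-351) = ((-8 + 175) - 291)*(-351) = (167 - 291)*(-351) = -124*(-351) = 43524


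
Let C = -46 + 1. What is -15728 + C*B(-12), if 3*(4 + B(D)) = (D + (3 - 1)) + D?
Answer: -15218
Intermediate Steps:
B(D) = -10/3 + 2*D/3 (B(D) = -4 + ((D + (3 - 1)) + D)/3 = -4 + ((D + 2) + D)/3 = -4 + ((2 + D) + D)/3 = -4 + (2 + 2*D)/3 = -4 + (2/3 + 2*D/3) = -10/3 + 2*D/3)
C = -45
-15728 + C*B(-12) = -15728 - 45*(-10/3 + (2/3)*(-12)) = -15728 - 45*(-10/3 - 8) = -15728 - 45*(-34/3) = -15728 + 510 = -15218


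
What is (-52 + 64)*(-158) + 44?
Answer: -1852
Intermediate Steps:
(-52 + 64)*(-158) + 44 = 12*(-158) + 44 = -1896 + 44 = -1852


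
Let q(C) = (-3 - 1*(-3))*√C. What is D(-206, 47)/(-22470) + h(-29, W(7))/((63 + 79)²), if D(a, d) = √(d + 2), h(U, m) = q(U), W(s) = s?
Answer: -1/3210 ≈ -0.00031153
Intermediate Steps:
q(C) = 0 (q(C) = (-3 + 3)*√C = 0*√C = 0)
h(U, m) = 0
D(a, d) = √(2 + d)
D(-206, 47)/(-22470) + h(-29, W(7))/((63 + 79)²) = √(2 + 47)/(-22470) + 0/((63 + 79)²) = √49*(-1/22470) + 0/(142²) = 7*(-1/22470) + 0/20164 = -1/3210 + 0*(1/20164) = -1/3210 + 0 = -1/3210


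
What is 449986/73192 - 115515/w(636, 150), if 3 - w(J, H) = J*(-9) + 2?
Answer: -587860403/41902420 ≈ -14.029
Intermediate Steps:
w(J, H) = 1 + 9*J (w(J, H) = 3 - (J*(-9) + 2) = 3 - (-9*J + 2) = 3 - (2 - 9*J) = 3 + (-2 + 9*J) = 1 + 9*J)
449986/73192 - 115515/w(636, 150) = 449986/73192 - 115515/(1 + 9*636) = 449986*(1/73192) - 115515/(1 + 5724) = 224993/36596 - 115515/5725 = 224993/36596 - 115515*1/5725 = 224993/36596 - 23103/1145 = -587860403/41902420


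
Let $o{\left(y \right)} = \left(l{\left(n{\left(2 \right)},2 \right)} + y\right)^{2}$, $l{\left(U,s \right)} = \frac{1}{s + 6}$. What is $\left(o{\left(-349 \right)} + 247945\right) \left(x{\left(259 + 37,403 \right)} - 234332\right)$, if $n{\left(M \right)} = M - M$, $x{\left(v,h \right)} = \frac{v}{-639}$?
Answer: $- \frac{885634054010371}{10224} \approx -8.6623 \cdot 10^{10}$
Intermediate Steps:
$x{\left(v,h \right)} = - \frac{v}{639}$ ($x{\left(v,h \right)} = v \left(- \frac{1}{639}\right) = - \frac{v}{639}$)
$n{\left(M \right)} = 0$
$l{\left(U,s \right)} = \frac{1}{6 + s}$
$o{\left(y \right)} = \left(\frac{1}{8} + y\right)^{2}$ ($o{\left(y \right)} = \left(\frac{1}{6 + 2} + y\right)^{2} = \left(\frac{1}{8} + y\right)^{2}$)
$\left(o{\left(-349 \right)} + 247945\right) \left(x{\left(259 + 37,403 \right)} - 234332\right) = \left(\frac{\left(1 + 8 \left(-349\right)\right)^{2}}{64} + 247945\right) \left(- \frac{259 + 37}{639} - 234332\right) = \left(\frac{\left(1 - 2792\right)^{2}}{64} + 247945\right) \left(\left(- \frac{1}{639}\right) 296 - 234332\right) = \left(\frac{\left(-2791\right)^{2}}{64} + 247945\right) \left(- \frac{296}{639} - 234332\right) = \left(\frac{1}{64} \cdot 7789681 + 247945\right) \left(- \frac{149738444}{639}\right) = \left(\frac{7789681}{64} + 247945\right) \left(- \frac{149738444}{639}\right) = \frac{23658161}{64} \left(- \frac{149738444}{639}\right) = - \frac{885634054010371}{10224}$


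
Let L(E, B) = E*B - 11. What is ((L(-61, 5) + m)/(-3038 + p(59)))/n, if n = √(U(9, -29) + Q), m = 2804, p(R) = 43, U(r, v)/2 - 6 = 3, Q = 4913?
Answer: -2488*√4931/14768345 ≈ -0.011830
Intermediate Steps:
L(E, B) = -11 + B*E (L(E, B) = B*E - 11 = -11 + B*E)
U(r, v) = 18 (U(r, v) = 12 + 2*3 = 12 + 6 = 18)
n = √4931 (n = √(18 + 4913) = √4931 ≈ 70.221)
((L(-61, 5) + m)/(-3038 + p(59)))/n = (((-11 + 5*(-61)) + 2804)/(-3038 + 43))/(√4931) = (((-11 - 305) + 2804)/(-2995))*(√4931/4931) = ((-316 + 2804)*(-1/2995))*(√4931/4931) = (2488*(-1/2995))*(√4931/4931) = -2488*√4931/14768345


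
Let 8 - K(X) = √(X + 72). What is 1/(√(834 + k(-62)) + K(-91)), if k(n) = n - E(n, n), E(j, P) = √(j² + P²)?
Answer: 1/(8 + √2*√(386 - 31*√2) - I*√19) ≈ 0.028805 + 0.0036757*I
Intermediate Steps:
E(j, P) = √(P² + j²)
K(X) = 8 - √(72 + X) (K(X) = 8 - √(X + 72) = 8 - √(72 + X))
k(n) = n - √2*√(n²) (k(n) = n - √(n² + n²) = n - √(2*n²) = n - √2*√(n²))
1/(√(834 + k(-62)) + K(-91)) = 1/(√(834 + (-62 - √2*√((-62)²))) + (8 - √(72 - 91))) = 1/(√(834 + (-62 - √2*√3844)) + (8 - √(-19))) = 1/(√(834 + (-62 - 1*√2*62)) + (8 - I*√19)) = 1/(√(834 + (-62 - 62*√2)) + (8 - I*√19)) = 1/(√(772 - 62*√2) + (8 - I*√19)) = 1/(8 + √(772 - 62*√2) - I*√19)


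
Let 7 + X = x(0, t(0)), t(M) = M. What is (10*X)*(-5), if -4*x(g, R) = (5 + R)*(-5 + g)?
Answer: 75/2 ≈ 37.500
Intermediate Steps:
x(g, R) = -(-5 + g)*(5 + R)/4 (x(g, R) = -(5 + R)*(-5 + g)/4 = -(-5 + g)*(5 + R)/4)
X = -3/4 (X = -7 + (25/4 - 5/4*0 + (5/4)*0 - 1/4*0*0) = -7 + (25/4 + 0 + 0 + 0) = -7 + 25/4 = -3/4 ≈ -0.75000)
(10*X)*(-5) = (10*(-3/4))*(-5) = -15/2*(-5) = 75/2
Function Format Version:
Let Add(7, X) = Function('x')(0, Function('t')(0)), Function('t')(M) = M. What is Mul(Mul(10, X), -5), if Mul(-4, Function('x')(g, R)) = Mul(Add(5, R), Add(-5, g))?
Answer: Rational(75, 2) ≈ 37.500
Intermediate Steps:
Function('x')(g, R) = Mul(Rational(-1, 4), Add(-5, g), Add(5, R)) (Function('x')(g, R) = Mul(Rational(-1, 4), Mul(Add(5, R), Add(-5, g))) = Mul(Rational(-1, 4), Mul(Add(-5, g), Add(5, R))) = Mul(Rational(-1, 4), Add(-5, g), Add(5, R)))
X = Rational(-3, 4) (X = Add(-7, Add(Rational(25, 4), Mul(Rational(-5, 4), 0), Mul(Rational(5, 4), 0), Mul(Rational(-1, 4), 0, 0))) = Add(-7, Add(Rational(25, 4), 0, 0, 0)) = Add(-7, Rational(25, 4)) = Rational(-3, 4) ≈ -0.75000)
Mul(Mul(10, X), -5) = Mul(Mul(10, Rational(-3, 4)), -5) = Mul(Rational(-15, 2), -5) = Rational(75, 2)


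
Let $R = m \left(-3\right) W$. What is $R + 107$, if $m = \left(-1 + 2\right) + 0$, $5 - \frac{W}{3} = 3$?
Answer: $89$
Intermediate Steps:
$W = 6$ ($W = 15 - 9 = 6$)
$m = 1$ ($m = 1 + 0 = 1$)
$R = -18$ ($R = 1 \left(-3\right) 6 = \left(-3\right) 6 = -18$)
$R + 107 = -18 + 107 = 89$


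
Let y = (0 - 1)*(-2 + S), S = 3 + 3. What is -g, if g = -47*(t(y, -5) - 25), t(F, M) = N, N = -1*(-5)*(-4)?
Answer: -2115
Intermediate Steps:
S = 6
y = -4 (y = (0 - 1)*(-2 + 6) = -1*4 = -4)
N = -20 (N = 5*(-4) = -20)
t(F, M) = -20
g = 2115 (g = -47*(-20 - 25) = -47*(-45) = 2115)
-g = -1*2115 = -2115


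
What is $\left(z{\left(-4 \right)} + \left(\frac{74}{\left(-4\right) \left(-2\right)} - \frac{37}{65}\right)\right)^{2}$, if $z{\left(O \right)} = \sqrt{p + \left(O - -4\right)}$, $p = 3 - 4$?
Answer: $\frac{5026449}{67600} + \frac{2257 i}{130} \approx 74.356 + 17.362 i$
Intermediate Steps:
$p = -1$ ($p = 3 - 4 = -1$)
$z{\left(O \right)} = \sqrt{3 + O}$ ($z{\left(O \right)} = \sqrt{-1 + \left(O - -4\right)} = \sqrt{-1 + \left(O + 4\right)} = \sqrt{-1 + \left(4 + O\right)} = \sqrt{3 + O}$)
$\left(z{\left(-4 \right)} + \left(\frac{74}{\left(-4\right) \left(-2\right)} - \frac{37}{65}\right)\right)^{2} = \left(\sqrt{3 - 4} + \left(\frac{74}{\left(-4\right) \left(-2\right)} - \frac{37}{65}\right)\right)^{2} = \left(\sqrt{-1} + \left(\frac{74}{8} - \frac{37}{65}\right)\right)^{2} = \left(i + \left(74 \cdot \frac{1}{8} - \frac{37}{65}\right)\right)^{2} = \left(i + \left(\frac{37}{4} - \frac{37}{65}\right)\right)^{2} = \left(i + \frac{2257}{260}\right)^{2} = \left(\frac{2257}{260} + i\right)^{2}$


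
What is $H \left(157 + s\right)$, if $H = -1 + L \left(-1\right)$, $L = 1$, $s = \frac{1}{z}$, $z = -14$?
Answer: $- \frac{2197}{7} \approx -313.86$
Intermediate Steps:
$s = - \frac{1}{14}$ ($s = \frac{1}{-14} = - \frac{1}{14} \approx -0.071429$)
$H = -2$ ($H = -1 + 1 \left(-1\right) = -1 - 1 = -2$)
$H \left(157 + s\right) = - 2 \left(157 - \frac{1}{14}\right) = \left(-2\right) \frac{2197}{14} = - \frac{2197}{7}$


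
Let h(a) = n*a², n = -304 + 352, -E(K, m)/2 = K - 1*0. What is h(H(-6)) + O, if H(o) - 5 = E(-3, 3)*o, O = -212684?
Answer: -166556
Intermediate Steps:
E(K, m) = -2*K (E(K, m) = -2*(K - 1*0) = -2*(K + 0) = -2*K)
n = 48
H(o) = 5 + 6*o (H(o) = 5 + (-2*(-3))*o = 5 + 6*o)
h(a) = 48*a²
h(H(-6)) + O = 48*(5 + 6*(-6))² - 212684 = 48*(5 - 36)² - 212684 = 48*(-31)² - 212684 = 48*961 - 212684 = 46128 - 212684 = -166556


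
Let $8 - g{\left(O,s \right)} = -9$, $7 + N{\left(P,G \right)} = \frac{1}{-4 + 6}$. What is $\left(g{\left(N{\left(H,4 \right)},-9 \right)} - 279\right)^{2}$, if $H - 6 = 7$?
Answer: $68644$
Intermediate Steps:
$H = 13$ ($H = 6 + 7 = 13$)
$N{\left(P,G \right)} = - \frac{13}{2}$ ($N{\left(P,G \right)} = -7 + \frac{1}{-4 + 6} = -7 + \frac{1}{2} = - \frac{13}{2}$)
$g{\left(O,s \right)} = 17$ ($g{\left(O,s \right)} = 8 - -9 = 8 + 9 = 17$)
$\left(g{\left(N{\left(H,4 \right)},-9 \right)} - 279\right)^{2} = \left(17 - 279\right)^{2} = \left(-262\right)^{2} = 68644$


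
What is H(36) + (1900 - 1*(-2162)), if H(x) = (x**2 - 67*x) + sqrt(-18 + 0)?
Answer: 2946 + 3*I*sqrt(2) ≈ 2946.0 + 4.2426*I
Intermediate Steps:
H(x) = x**2 - 67*x + 3*I*sqrt(2) (H(x) = (x**2 - 67*x) + sqrt(-18) = (x**2 - 67*x) + 3*I*sqrt(2) = x**2 - 67*x + 3*I*sqrt(2))
H(36) + (1900 - 1*(-2162)) = (36**2 - 67*36 + 3*I*sqrt(2)) + (1900 - 1*(-2162)) = (1296 - 2412 + 3*I*sqrt(2)) + (1900 + 2162) = (-1116 + 3*I*sqrt(2)) + 4062 = 2946 + 3*I*sqrt(2)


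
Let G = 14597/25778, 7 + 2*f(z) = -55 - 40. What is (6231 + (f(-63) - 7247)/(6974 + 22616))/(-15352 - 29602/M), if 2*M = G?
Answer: -30582040673/588522859080 ≈ -0.051964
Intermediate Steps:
f(z) = -51 (f(z) = -7/2 + (-55 - 40)/2 = -7/2 + (½)*(-95) = -7/2 - 95/2 = -51)
G = 14597/25778 (G = 14597*(1/25778) = 14597/25778 ≈ 0.56626)
M = 14597/51556 (M = (½)*(14597/25778) = 14597/51556 ≈ 0.28313)
(6231 + (f(-63) - 7247)/(6974 + 22616))/(-15352 - 29602/M) = (6231 + (-51 - 7247)/(6974 + 22616))/(-15352 - 29602/14597/51556) = (6231 - 7298/29590)/(-15352 - 29602*51556/14597) = (6231 - 7298*1/29590)/(-15352 - 1526160712/14597) = (6231 - 3649/14795)/(-1750253856/14597) = (92183996/14795)*(-14597/1750253856) = -30582040673/588522859080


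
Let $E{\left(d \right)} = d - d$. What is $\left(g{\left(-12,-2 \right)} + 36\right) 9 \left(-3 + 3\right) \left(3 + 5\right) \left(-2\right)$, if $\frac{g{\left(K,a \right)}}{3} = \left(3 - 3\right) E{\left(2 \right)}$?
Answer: $0$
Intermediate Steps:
$E{\left(d \right)} = 0$
$g{\left(K,a \right)} = 0$ ($g{\left(K,a \right)} = 3 \left(3 - 3\right) 0 = 3 \cdot 0 \cdot 0 = 3 \cdot 0 = 0$)
$\left(g{\left(-12,-2 \right)} + 36\right) 9 \left(-3 + 3\right) \left(3 + 5\right) \left(-2\right) = \left(0 + 36\right) 9 \left(-3 + 3\right) \left(3 + 5\right) \left(-2\right) = 36 \cdot 9 \cdot 0 \cdot 8 \left(-2\right) = 36 \cdot 9 \cdot 0 \left(-16\right) = 36 \cdot 9 \cdot 0 = 36 \cdot 0 = 0$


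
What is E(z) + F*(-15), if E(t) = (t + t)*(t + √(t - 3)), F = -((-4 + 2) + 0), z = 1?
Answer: -28 + 2*I*√2 ≈ -28.0 + 2.8284*I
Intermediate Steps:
F = 2 (F = -(-2 + 0) = -1*(-2) = 2)
E(t) = 2*t*(t + √(-3 + t)) (E(t) = (2*t)*(t + √(-3 + t)) = 2*t*(t + √(-3 + t)))
E(z) + F*(-15) = 2*1*(1 + √(-3 + 1)) + 2*(-15) = 2*1*(1 + √(-2)) - 30 = 2*1*(1 + I*√2) - 30 = (2 + 2*I*√2) - 30 = -28 + 2*I*√2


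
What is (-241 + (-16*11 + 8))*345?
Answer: -141105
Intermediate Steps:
(-241 + (-16*11 + 8))*345 = (-241 + (-176 + 8))*345 = (-241 - 168)*345 = -409*345 = -141105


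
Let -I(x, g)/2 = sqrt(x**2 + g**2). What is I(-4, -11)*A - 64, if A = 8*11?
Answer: -64 - 176*sqrt(137) ≈ -2124.0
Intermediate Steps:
I(x, g) = -2*sqrt(g**2 + x**2) (I(x, g) = -2*sqrt(x**2 + g**2) = -2*sqrt(g**2 + x**2))
A = 88
I(-4, -11)*A - 64 = -2*sqrt((-11)**2 + (-4)**2)*88 - 64 = -2*sqrt(121 + 16)*88 - 64 = -2*sqrt(137)*88 - 64 = -176*sqrt(137) - 64 = -64 - 176*sqrt(137)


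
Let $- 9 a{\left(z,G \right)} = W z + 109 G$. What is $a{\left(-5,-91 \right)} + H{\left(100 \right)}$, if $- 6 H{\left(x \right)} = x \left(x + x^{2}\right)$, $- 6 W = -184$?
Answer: $- \frac{4514783}{27} \approx -1.6721 \cdot 10^{5}$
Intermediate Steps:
$W = \frac{92}{3}$ ($W = \left(- \frac{1}{6}\right) \left(-184\right) = \frac{92}{3} \approx 30.667$)
$H{\left(x \right)} = - \frac{x \left(x + x^{2}\right)}{6}$
$a{\left(z,G \right)} = - \frac{109 G}{9} - \frac{92 z}{27}$ ($a{\left(z,G \right)} = - \frac{\frac{92 z}{3} + 109 G}{9} = - \frac{109 G + \frac{92 z}{3}}{9} = - \frac{109 G}{9} - \frac{92 z}{27}$)
$a{\left(-5,-91 \right)} + H{\left(100 \right)} = \left(\left(- \frac{109}{9}\right) \left(-91\right) - - \frac{460}{27}\right) + \frac{100^{2} \left(-1 - 100\right)}{6} = \left(\frac{9919}{9} + \frac{460}{27}\right) + \frac{1}{6} \cdot 10000 \left(-1 - 100\right) = \frac{30217}{27} + \frac{1}{6} \cdot 10000 \left(-101\right) = \frac{30217}{27} - \frac{505000}{3} = - \frac{4514783}{27}$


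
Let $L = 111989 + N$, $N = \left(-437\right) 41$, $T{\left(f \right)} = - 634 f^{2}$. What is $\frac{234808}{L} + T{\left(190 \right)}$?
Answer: $- \frac{269132907249}{11759} \approx -2.2887 \cdot 10^{7}$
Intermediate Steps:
$N = -17917$
$L = 94072$ ($L = 111989 - 17917 = 94072$)
$\frac{234808}{L} + T{\left(190 \right)} = \frac{234808}{94072} - 634 \cdot 190^{2} = 234808 \cdot \frac{1}{94072} - 22887400 = \frac{29351}{11759} - 22887400 = - \frac{269132907249}{11759}$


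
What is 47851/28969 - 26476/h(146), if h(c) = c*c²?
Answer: 37037959123/22538866946 ≈ 1.6433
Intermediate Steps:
h(c) = c³
47851/28969 - 26476/h(146) = 47851/28969 - 26476/(146³) = 47851*(1/28969) - 26476/3112136 = 47851/28969 - 26476*1/3112136 = 47851/28969 - 6619/778034 = 37037959123/22538866946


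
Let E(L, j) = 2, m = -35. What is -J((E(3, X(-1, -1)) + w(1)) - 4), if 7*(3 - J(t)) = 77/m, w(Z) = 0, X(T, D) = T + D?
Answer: -116/35 ≈ -3.3143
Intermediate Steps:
X(T, D) = D + T
J(t) = 116/35 (J(t) = 3 - 11/(-35) = 3 - 11*(-1)/35 = 3 - 1/7*(-11/5) = 3 + 11/35 = 116/35)
-J((E(3, X(-1, -1)) + w(1)) - 4) = -1*116/35 = -116/35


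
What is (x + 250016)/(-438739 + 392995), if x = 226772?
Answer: -119197/11436 ≈ -10.423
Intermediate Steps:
(x + 250016)/(-438739 + 392995) = (226772 + 250016)/(-438739 + 392995) = 476788/(-45744) = 476788*(-1/45744) = -119197/11436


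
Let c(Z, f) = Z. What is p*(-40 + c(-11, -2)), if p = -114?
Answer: 5814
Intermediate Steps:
p*(-40 + c(-11, -2)) = -114*(-40 - 11) = -114*(-51) = 5814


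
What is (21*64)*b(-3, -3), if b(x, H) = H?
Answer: -4032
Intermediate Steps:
(21*64)*b(-3, -3) = (21*64)*(-3) = 1344*(-3) = -4032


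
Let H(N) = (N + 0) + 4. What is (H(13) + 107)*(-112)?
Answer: -13888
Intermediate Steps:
H(N) = 4 + N (H(N) = N + 4 = 4 + N)
(H(13) + 107)*(-112) = ((4 + 13) + 107)*(-112) = (17 + 107)*(-112) = 124*(-112) = -13888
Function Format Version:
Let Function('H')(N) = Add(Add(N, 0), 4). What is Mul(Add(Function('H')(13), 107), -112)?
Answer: -13888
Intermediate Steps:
Function('H')(N) = Add(4, N) (Function('H')(N) = Add(N, 4) = Add(4, N))
Mul(Add(Function('H')(13), 107), -112) = Mul(Add(Add(4, 13), 107), -112) = Mul(Add(17, 107), -112) = Mul(124, -112) = -13888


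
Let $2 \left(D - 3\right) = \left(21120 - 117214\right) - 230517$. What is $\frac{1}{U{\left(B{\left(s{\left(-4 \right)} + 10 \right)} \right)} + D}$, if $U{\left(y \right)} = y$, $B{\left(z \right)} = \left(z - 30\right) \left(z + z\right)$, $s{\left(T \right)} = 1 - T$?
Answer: $- \frac{2}{327505} \approx -6.1068 \cdot 10^{-6}$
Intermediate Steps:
$B{\left(z \right)} = 2 z \left(-30 + z\right)$ ($B{\left(z \right)} = \left(-30 + z\right) 2 z = 2 z \left(-30 + z\right)$)
$D = - \frac{326605}{2}$ ($D = 3 + \frac{\left(21120 - 117214\right) - 230517}{2} = 3 + \frac{-96094 - 230517}{2} = 3 + \frac{1}{2} \left(-326611\right) = 3 - \frac{326611}{2} = - \frac{326605}{2} \approx -1.633 \cdot 10^{5}$)
$\frac{1}{U{\left(B{\left(s{\left(-4 \right)} + 10 \right)} \right)} + D} = \frac{1}{2 \left(\left(1 - -4\right) + 10\right) \left(-30 + \left(\left(1 - -4\right) + 10\right)\right) - \frac{326605}{2}} = \frac{1}{2 \left(\left(1 + 4\right) + 10\right) \left(-30 + \left(\left(1 + 4\right) + 10\right)\right) - \frac{326605}{2}} = \frac{1}{2 \left(5 + 10\right) \left(-30 + \left(5 + 10\right)\right) - \frac{326605}{2}} = \frac{1}{2 \cdot 15 \left(-30 + 15\right) - \frac{326605}{2}} = \frac{1}{2 \cdot 15 \left(-15\right) - \frac{326605}{2}} = \frac{1}{-450 - \frac{326605}{2}} = \frac{1}{- \frac{327505}{2}} = - \frac{2}{327505}$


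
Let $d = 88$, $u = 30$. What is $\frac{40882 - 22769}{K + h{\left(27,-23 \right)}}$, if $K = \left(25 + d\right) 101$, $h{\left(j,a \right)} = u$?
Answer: $\frac{18113}{11443} \approx 1.5829$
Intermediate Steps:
$h{\left(j,a \right)} = 30$
$K = 11413$ ($K = \left(25 + 88\right) 101 = 113 \cdot 101 = 11413$)
$\frac{40882 - 22769}{K + h{\left(27,-23 \right)}} = \frac{40882 - 22769}{11413 + 30} = \frac{18113}{11443}$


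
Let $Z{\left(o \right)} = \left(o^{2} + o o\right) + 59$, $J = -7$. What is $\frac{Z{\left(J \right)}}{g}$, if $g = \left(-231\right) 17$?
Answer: $- \frac{157}{3927} \approx -0.03998$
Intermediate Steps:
$g = -3927$
$Z{\left(o \right)} = 59 + 2 o^{2}$ ($Z{\left(o \right)} = \left(o^{2} + o^{2}\right) + 59 = 2 o^{2} + 59 = 59 + 2 o^{2}$)
$\frac{Z{\left(J \right)}}{g} = \frac{59 + 2 \left(-7\right)^{2}}{-3927} = \left(59 + 2 \cdot 49\right) \left(- \frac{1}{3927}\right) = \left(59 + 98\right) \left(- \frac{1}{3927}\right) = 157 \left(- \frac{1}{3927}\right) = - \frac{157}{3927}$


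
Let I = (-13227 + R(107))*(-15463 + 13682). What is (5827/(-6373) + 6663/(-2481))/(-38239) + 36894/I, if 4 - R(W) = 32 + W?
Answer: 101116010461975/61488902090061331 ≈ 0.0016445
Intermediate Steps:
R(W) = -28 - W (R(W) = 4 - (32 + W) = 4 + (-32 - W) = -28 - W)
I = 23797722 (I = (-13227 + (-28 - 1*107))*(-15463 + 13682) = (-13227 + (-28 - 107))*(-1781) = (-13227 - 135)*(-1781) = -13362*(-1781) = 23797722)
(5827/(-6373) + 6663/(-2481))/(-38239) + 36894/I = (5827/(-6373) + 6663/(-2481))/(-38239) + 36894/23797722 = (5827*(-1/6373) + 6663*(-1/2481))*(-1/38239) + 36894*(1/23797722) = (-5827/6373 - 2221/827)*(-1/38239) + 473/305099 = -18973362/5270471*(-1/38239) + 473/305099 = 18973362/201537540569 + 473/305099 = 101116010461975/61488902090061331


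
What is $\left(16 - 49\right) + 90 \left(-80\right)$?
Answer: $-7233$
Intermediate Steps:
$\left(16 - 49\right) + 90 \left(-80\right) = \left(16 - 49\right) - 7200 = -33 - 7200 = -7233$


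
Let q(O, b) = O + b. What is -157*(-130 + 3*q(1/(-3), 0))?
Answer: 20567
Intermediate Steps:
-157*(-130 + 3*q(1/(-3), 0)) = -157*(-130 + 3*(1/(-3) + 0)) = -157*(-130 + 3*(-1/3 + 0)) = -157*(-130 + 3*(-1/3)) = -157*(-130 - 1) = -157*(-131) = 20567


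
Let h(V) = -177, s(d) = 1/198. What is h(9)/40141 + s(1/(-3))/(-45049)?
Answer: -1578827395/358045757982 ≈ -0.0044096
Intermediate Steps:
s(d) = 1/198
h(9)/40141 + s(1/(-3))/(-45049) = -177/40141 + (1/198)/(-45049) = -177*1/40141 + (1/198)*(-1/45049) = -177/40141 - 1/8919702 = -1578827395/358045757982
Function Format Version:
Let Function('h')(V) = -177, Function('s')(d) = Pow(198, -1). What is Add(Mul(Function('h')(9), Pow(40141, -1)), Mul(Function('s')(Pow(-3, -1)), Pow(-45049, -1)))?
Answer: Rational(-1578827395, 358045757982) ≈ -0.0044096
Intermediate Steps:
Function('s')(d) = Rational(1, 198)
Add(Mul(Function('h')(9), Pow(40141, -1)), Mul(Function('s')(Pow(-3, -1)), Pow(-45049, -1))) = Add(Mul(-177, Pow(40141, -1)), Mul(Rational(1, 198), Pow(-45049, -1))) = Add(Mul(-177, Rational(1, 40141)), Mul(Rational(1, 198), Rational(-1, 45049))) = Add(Rational(-177, 40141), Rational(-1, 8919702)) = Rational(-1578827395, 358045757982)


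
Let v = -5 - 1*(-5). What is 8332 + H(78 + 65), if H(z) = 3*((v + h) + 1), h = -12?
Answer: 8299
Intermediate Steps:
v = 0 (v = -5 + 5 = 0)
H(z) = -33 (H(z) = 3*((0 - 12) + 1) = 3*(-12 + 1) = 3*(-11) = -33)
8332 + H(78 + 65) = 8332 - 33 = 8299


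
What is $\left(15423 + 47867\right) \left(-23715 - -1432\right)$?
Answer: $-1410291070$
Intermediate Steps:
$\left(15423 + 47867\right) \left(-23715 - -1432\right) = 63290 \left(-23715 + \left(-50 + 1482\right)\right) = 63290 \left(-23715 + 1432\right) = 63290 \left(-22283\right) = -1410291070$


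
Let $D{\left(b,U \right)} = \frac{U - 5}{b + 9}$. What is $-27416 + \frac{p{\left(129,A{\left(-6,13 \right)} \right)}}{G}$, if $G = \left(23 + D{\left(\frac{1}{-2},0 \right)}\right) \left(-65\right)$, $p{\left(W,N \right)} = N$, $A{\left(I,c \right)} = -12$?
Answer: $- \frac{226319012}{8255} \approx -27416.0$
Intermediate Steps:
$D{\left(b,U \right)} = \frac{-5 + U}{9 + b}$
$G = - \frac{24765}{17}$ ($G = \left(23 + \frac{-5 + 0}{9 + \frac{1}{-2}}\right) \left(-65\right) = \left(23 + \frac{1}{9 - \frac{1}{2}} \left(-5\right)\right) \left(-65\right) = \left(23 + \frac{1}{\frac{17}{2}} \left(-5\right)\right) \left(-65\right) = \left(23 + \frac{2}{17} \left(-5\right)\right) \left(-65\right) = \left(23 - \frac{10}{17}\right) \left(-65\right) = \frac{381}{17} \left(-65\right) = - \frac{24765}{17} \approx -1456.8$)
$-27416 + \frac{p{\left(129,A{\left(-6,13 \right)} \right)}}{G} = -27416 - \frac{12}{- \frac{24765}{17}} = -27416 - - \frac{68}{8255} = -27416 + \frac{68}{8255} = - \frac{226319012}{8255}$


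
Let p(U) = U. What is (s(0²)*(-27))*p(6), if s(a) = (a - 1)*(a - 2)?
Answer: -324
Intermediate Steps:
s(a) = (-1 + a)*(-2 + a)
(s(0²)*(-27))*p(6) = ((2 + (0²)² - 3*0²)*(-27))*6 = ((2 + 0² - 3*0)*(-27))*6 = ((2 + 0 + 0)*(-27))*6 = (2*(-27))*6 = -54*6 = -324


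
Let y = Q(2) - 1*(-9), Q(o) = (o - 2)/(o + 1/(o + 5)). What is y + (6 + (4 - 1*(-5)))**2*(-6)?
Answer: -1341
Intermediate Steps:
Q(o) = (-2 + o)/(o + 1/(5 + o))
y = 9 (y = (-10 + 2**2 + 3*2)/(1 + 2**2 + 5*2) - 1*(-9) = (-10 + 4 + 6)/(1 + 4 + 10) + 9 = 0/15 + 9 = (1/15)*0 + 9 = 0 + 9 = 9)
y + (6 + (4 - 1*(-5)))**2*(-6) = 9 + (6 + (4 - 1*(-5)))**2*(-6) = 9 + (6 + (4 + 5))**2*(-6) = 9 + (6 + 9)**2*(-6) = 9 + 15**2*(-6) = 9 + 225*(-6) = 9 - 1350 = -1341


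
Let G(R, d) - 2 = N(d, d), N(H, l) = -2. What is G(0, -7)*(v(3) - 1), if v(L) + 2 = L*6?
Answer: 0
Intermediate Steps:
v(L) = -2 + 6*L (v(L) = -2 + L*6 = -2 + 6*L)
G(R, d) = 0 (G(R, d) = 2 - 2 = 0)
G(0, -7)*(v(3) - 1) = 0*((-2 + 6*3) - 1) = 0*((-2 + 18) - 1) = 0*(16 - 1) = 0*15 = 0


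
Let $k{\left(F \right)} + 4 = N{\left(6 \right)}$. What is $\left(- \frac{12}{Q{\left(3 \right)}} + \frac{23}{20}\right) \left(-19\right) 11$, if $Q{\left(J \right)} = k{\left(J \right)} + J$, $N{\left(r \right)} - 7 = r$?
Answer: $- \frac{627}{20} \approx -31.35$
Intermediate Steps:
$N{\left(r \right)} = 7 + r$
$k{\left(F \right)} = 9$ ($k{\left(F \right)} = -4 + \left(7 + 6\right) = -4 + 13 = 9$)
$Q{\left(J \right)} = 9 + J$
$\left(- \frac{12}{Q{\left(3 \right)}} + \frac{23}{20}\right) \left(-19\right) 11 = \left(- \frac{12}{9 + 3} + \frac{23}{20}\right) \left(-19\right) 11 = \left(- \frac{12}{12} + 23 \cdot \frac{1}{20}\right) \left(-19\right) 11 = \left(\left(-12\right) \frac{1}{12} + \frac{23}{20}\right) \left(-19\right) 11 = \left(-1 + \frac{23}{20}\right) \left(-19\right) 11 = \frac{3}{20} \left(-19\right) 11 = \left(- \frac{57}{20}\right) 11 = - \frac{627}{20}$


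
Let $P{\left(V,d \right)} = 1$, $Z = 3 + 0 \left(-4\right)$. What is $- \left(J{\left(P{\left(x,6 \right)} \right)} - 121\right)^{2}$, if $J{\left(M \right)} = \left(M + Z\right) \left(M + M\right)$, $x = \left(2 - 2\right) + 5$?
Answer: $-12769$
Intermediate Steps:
$x = 5$ ($x = 0 + 5 = 5$)
$Z = 3$ ($Z = 3 + 0 = 3$)
$J{\left(M \right)} = 2 M \left(3 + M\right)$ ($J{\left(M \right)} = \left(M + 3\right) \left(M + M\right) = \left(3 + M\right) 2 M = 2 M \left(3 + M\right)$)
$- \left(J{\left(P{\left(x,6 \right)} \right)} - 121\right)^{2} = - \left(2 \cdot 1 \left(3 + 1\right) - 121\right)^{2} = - \left(2 \cdot 1 \cdot 4 - 121\right)^{2} = - \left(8 - 121\right)^{2} = - \left(-113\right)^{2} = \left(-1\right) 12769 = -12769$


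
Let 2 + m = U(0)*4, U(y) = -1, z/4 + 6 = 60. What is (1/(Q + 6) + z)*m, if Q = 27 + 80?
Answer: -146454/113 ≈ -1296.1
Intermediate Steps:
z = 216 (z = -24 + 4*60 = -24 + 240 = 216)
Q = 107
m = -6 (m = -2 - 1*4 = -2 - 4 = -6)
(1/(Q + 6) + z)*m = (1/(107 + 6) + 216)*(-6) = (1/113 + 216)*(-6) = (24409/113)*(-6) = -146454/113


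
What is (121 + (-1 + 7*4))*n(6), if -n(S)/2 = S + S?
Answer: -3552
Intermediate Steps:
n(S) = -4*S (n(S) = -2*(S + S) = -4*S)
(121 + (-1 + 7*4))*n(6) = (121 + (-1 + 7*4))*(-4*6) = (121 + (-1 + 28))*(-24) = (121 + 27)*(-24) = 148*(-24) = -3552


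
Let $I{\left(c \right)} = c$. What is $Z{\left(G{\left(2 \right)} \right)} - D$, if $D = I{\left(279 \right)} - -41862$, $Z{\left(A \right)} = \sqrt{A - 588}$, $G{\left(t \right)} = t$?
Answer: $-42141 + i \sqrt{586} \approx -42141.0 + 24.207 i$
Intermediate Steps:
$Z{\left(A \right)} = \sqrt{-588 + A}$
$D = 42141$ ($D = 279 - -41862 = 279 + 41862 = 42141$)
$Z{\left(G{\left(2 \right)} \right)} - D = \sqrt{-588 + 2} - 42141 = \sqrt{-586} - 42141 = i \sqrt{586} - 42141 = -42141 + i \sqrt{586}$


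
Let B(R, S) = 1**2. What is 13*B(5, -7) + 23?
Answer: 36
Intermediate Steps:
B(R, S) = 1
13*B(5, -7) + 23 = 13*1 + 23 = 13 + 23 = 36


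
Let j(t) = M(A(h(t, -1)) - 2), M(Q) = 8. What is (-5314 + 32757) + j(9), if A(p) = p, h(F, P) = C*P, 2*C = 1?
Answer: 27451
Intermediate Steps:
C = ½ (C = (½)*1 = ½ ≈ 0.50000)
h(F, P) = P/2
j(t) = 8
(-5314 + 32757) + j(9) = (-5314 + 32757) + 8 = 27443 + 8 = 27451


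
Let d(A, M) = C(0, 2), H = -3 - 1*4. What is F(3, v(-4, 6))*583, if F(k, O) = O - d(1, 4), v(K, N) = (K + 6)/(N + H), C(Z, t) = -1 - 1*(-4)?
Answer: -2915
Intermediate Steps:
C(Z, t) = 3 (C(Z, t) = -1 + 4 = 3)
H = -7 (H = -3 - 4 = -7)
v(K, N) = (6 + K)/(-7 + N) (v(K, N) = (K + 6)/(N - 7) = (6 + K)/(-7 + N))
d(A, M) = 3
F(k, O) = -3 + O (F(k, O) = O - 1*3 = O - 3 = -3 + O)
F(3, v(-4, 6))*583 = (-3 + (6 - 4)/(-7 + 6))*583 = (-3 + 2/(-1))*583 = (-3 - 1*2)*583 = (-3 - 2)*583 = -5*583 = -2915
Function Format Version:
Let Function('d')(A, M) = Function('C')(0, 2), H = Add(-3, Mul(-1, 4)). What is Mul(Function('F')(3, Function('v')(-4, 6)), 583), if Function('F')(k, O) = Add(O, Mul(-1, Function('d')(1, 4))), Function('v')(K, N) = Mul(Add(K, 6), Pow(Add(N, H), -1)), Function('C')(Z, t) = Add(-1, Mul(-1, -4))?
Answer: -2915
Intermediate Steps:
Function('C')(Z, t) = 3 (Function('C')(Z, t) = Add(-1, 4) = 3)
H = -7 (H = Add(-3, -4) = -7)
Function('v')(K, N) = Mul(Pow(Add(-7, N), -1), Add(6, K)) (Function('v')(K, N) = Mul(Add(K, 6), Pow(Add(N, -7), -1)) = Mul(Add(6, K), Pow(Add(-7, N), -1)) = Mul(Pow(Add(-7, N), -1), Add(6, K)))
Function('d')(A, M) = 3
Function('F')(k, O) = Add(-3, O) (Function('F')(k, O) = Add(O, Mul(-1, 3)) = Add(O, -3) = Add(-3, O))
Mul(Function('F')(3, Function('v')(-4, 6)), 583) = Mul(Add(-3, Mul(Pow(Add(-7, 6), -1), Add(6, -4))), 583) = Mul(Add(-3, Mul(Pow(-1, -1), 2)), 583) = Mul(Add(-3, Mul(-1, 2)), 583) = Mul(Add(-3, -2), 583) = Mul(-5, 583) = -2915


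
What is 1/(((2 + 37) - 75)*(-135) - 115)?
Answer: 1/4745 ≈ 0.00021075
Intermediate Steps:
1/(((2 + 37) - 75)*(-135) - 115) = 1/((39 - 75)*(-135) - 115) = 1/(-36*(-135) - 115) = 1/(4860 - 115) = 1/4745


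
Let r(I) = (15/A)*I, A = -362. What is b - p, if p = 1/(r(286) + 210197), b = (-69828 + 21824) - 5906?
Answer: -2050925732101/38043512 ≈ -53910.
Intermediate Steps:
b = -53910 (b = -48004 - 5906 = -53910)
r(I) = -15*I/362 (r(I) = (15/(-362))*I = (15*(-1/362))*I = -15*I/362)
p = 181/38043512 (p = 1/(-15/362*286 + 210197) = 1/(-2145/181 + 210197) = 1/(38043512/181) = 181/38043512 ≈ 4.7577e-6)
b - p = -53910 - 1*181/38043512 = -53910 - 181/38043512 = -2050925732101/38043512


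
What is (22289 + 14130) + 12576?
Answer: 48995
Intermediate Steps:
(22289 + 14130) + 12576 = 36419 + 12576 = 48995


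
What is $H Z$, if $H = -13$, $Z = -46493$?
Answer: $604409$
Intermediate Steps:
$H Z = \left(-13\right) \left(-46493\right) = 604409$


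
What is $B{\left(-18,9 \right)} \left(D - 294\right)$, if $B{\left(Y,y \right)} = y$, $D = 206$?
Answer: $-792$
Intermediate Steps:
$B{\left(-18,9 \right)} \left(D - 294\right) = 9 \left(206 - 294\right) = 9 \left(-88\right) = -792$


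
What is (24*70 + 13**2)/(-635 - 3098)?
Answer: -1849/3733 ≈ -0.49531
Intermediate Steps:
(24*70 + 13**2)/(-635 - 3098) = (1680 + 169)/(-3733) = 1849*(-1/3733) = -1849/3733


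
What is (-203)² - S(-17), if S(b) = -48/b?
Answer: 700505/17 ≈ 41206.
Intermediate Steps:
(-203)² - S(-17) = (-203)² - (-48)/(-17) = 41209 - (-48)*(-1)/17 = 41209 - 1*48/17 = 41209 - 48/17 = 700505/17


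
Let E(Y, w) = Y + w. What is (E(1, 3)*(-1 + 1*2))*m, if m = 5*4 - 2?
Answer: 72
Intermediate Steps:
m = 18 (m = 20 - 2 = 18)
(E(1, 3)*(-1 + 1*2))*m = ((1 + 3)*(-1 + 1*2))*18 = (4*(-1 + 2))*18 = (4*1)*18 = 4*18 = 72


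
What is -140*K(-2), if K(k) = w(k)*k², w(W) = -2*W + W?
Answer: -1120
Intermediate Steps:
w(W) = -W
K(k) = -k³ (K(k) = (-k)*k² = -k³)
-140*K(-2) = -(-140)*(-2)³ = -(-140)*(-8) = -140*8 = -1120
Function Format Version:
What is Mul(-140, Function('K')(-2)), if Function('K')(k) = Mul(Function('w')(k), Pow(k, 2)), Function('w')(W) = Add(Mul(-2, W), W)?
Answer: -1120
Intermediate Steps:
Function('w')(W) = Mul(-1, W)
Function('K')(k) = Mul(-1, Pow(k, 3)) (Function('K')(k) = Mul(Mul(-1, k), Pow(k, 2)) = Mul(-1, Pow(k, 3)))
Mul(-140, Function('K')(-2)) = Mul(-140, Mul(-1, Pow(-2, 3))) = Mul(-140, Mul(-1, -8)) = Mul(-140, 8) = -1120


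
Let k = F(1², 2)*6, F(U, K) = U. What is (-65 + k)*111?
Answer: -6549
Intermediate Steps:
k = 6 (k = 1²*6 = 1*6 = 6)
(-65 + k)*111 = (-65 + 6)*111 = -59*111 = -6549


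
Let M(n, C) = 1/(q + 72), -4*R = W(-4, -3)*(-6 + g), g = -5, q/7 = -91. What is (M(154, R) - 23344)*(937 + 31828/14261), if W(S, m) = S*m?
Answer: -35332675827597/1611493 ≈ -2.1925e+7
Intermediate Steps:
q = -637 (q = 7*(-91) = -637)
R = 33 (R = -(-4*(-3))*(-6 - 5)/4 = -3*(-11) = -¼*(-132) = 33)
M(n, C) = -1/565 (M(n, C) = 1/(-637 + 72) = 1/(-565) = -1/565)
(M(154, R) - 23344)*(937 + 31828/14261) = (-1/565 - 23344)*(937 + 31828/14261) = -13189361*(937 + 31828*(1/14261))/565 = -13189361*(937 + 31828/14261)/565 = -13189361/565*13394385/14261 = -35332675827597/1611493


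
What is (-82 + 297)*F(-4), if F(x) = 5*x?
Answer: -4300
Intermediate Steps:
(-82 + 297)*F(-4) = (-82 + 297)*(5*(-4)) = 215*(-20) = -4300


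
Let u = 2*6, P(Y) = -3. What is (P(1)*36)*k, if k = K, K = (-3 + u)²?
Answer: -8748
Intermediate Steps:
u = 12
K = 81 (K = (-3 + 12)² = 9² = 81)
k = 81
(P(1)*36)*k = -3*36*81 = -108*81 = -8748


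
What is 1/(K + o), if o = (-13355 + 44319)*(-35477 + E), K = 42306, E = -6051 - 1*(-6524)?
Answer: -1/1083821550 ≈ -9.2266e-10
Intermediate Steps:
E = 473 (E = -6051 + 6524 = 473)
o = -1083863856 (o = (-13355 + 44319)*(-35477 + 473) = 30964*(-35004) = -1083863856)
1/(K + o) = 1/(42306 - 1083863856) = 1/(-1083821550) = -1/1083821550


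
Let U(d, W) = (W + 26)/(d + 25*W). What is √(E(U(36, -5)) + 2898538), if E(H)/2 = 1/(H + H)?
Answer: √1278253389/21 ≈ 1702.5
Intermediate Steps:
U(d, W) = (26 + W)/(d + 25*W)
E(H) = 1/H (E(H) = 2/(H + H) = 2/((2*H)) = 2*(1/(2*H)) = 1/H)
√(E(U(36, -5)) + 2898538) = √(1/((26 - 5)/(36 + 25*(-5))) + 2898538) = √(1/(21/(36 - 125)) + 2898538) = √(1/(21/(-89)) + 2898538) = √(1/(-1/89*21) + 2898538) = √(1/(-21/89) + 2898538) = √(-89/21 + 2898538) = √(60869209/21) = √1278253389/21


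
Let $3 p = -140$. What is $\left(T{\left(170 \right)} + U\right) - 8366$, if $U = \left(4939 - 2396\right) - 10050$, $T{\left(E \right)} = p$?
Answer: $- \frac{47759}{3} \approx -15920.0$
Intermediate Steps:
$p = - \frac{140}{3}$ ($p = \frac{1}{3} \left(-140\right) = - \frac{140}{3} \approx -46.667$)
$T{\left(E \right)} = - \frac{140}{3}$
$U = -7507$ ($U = 2543 - 10050 = -7507$)
$\left(T{\left(170 \right)} + U\right) - 8366 = \left(- \frac{140}{3} - 7507\right) - 8366 = - \frac{22661}{3} - 8366 = - \frac{47759}{3}$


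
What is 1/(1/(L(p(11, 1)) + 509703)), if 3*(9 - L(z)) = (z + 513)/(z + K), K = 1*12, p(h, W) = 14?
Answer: 39757009/78 ≈ 5.0971e+5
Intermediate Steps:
K = 12
L(z) = 9 - (513 + z)/(3*(12 + z)) (L(z) = 9 - (z + 513)/(3*(z + 12)) = 9 - (513 + z)/(3*(12 + z)))
1/(1/(L(p(11, 1)) + 509703)) = 1/(1/((-189 + 26*14)/(3*(12 + 14)) + 509703)) = 1/(1/((⅓)*(-189 + 364)/26 + 509703)) = 1/(1/((⅓)*(1/26)*175 + 509703)) = 1/(1/(175/78 + 509703)) = 1/(1/(39757009/78)) = 1/(78/39757009) = 39757009/78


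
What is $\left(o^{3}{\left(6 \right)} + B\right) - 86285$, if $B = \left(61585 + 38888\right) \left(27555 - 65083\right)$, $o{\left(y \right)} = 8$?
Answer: $-3770636517$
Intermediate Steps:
$B = -3770550744$ ($B = 100473 \left(-37528\right) = -3770550744$)
$\left(o^{3}{\left(6 \right)} + B\right) - 86285 = \left(8^{3} - 3770550744\right) - 86285 = \left(512 - 3770550744\right) - 86285 = -3770550232 - 86285 = -3770636517$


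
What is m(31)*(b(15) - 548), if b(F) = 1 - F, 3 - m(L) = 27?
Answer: 13488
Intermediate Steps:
m(L) = -24 (m(L) = 3 - 1*27 = 3 - 27 = -24)
m(31)*(b(15) - 548) = -24*((1 - 1*15) - 548) = -24*((1 - 15) - 548) = -24*(-14 - 548) = -24*(-562) = 13488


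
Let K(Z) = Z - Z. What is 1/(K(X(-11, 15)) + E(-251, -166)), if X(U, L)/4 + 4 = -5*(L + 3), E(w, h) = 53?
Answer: 1/53 ≈ 0.018868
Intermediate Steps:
X(U, L) = -76 - 20*L (X(U, L) = -16 + 4*(-5*(L + 3)) = -16 + 4*(-5*(3 + L)) = -16 + 4*(-15 - 5*L) = -16 + (-60 - 20*L) = -76 - 20*L)
K(Z) = 0
1/(K(X(-11, 15)) + E(-251, -166)) = 1/(0 + 53) = 1/53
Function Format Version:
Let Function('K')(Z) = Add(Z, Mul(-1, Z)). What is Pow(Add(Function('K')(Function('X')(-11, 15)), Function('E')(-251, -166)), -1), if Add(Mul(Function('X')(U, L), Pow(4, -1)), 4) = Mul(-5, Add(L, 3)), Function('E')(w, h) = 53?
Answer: Rational(1, 53) ≈ 0.018868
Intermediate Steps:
Function('X')(U, L) = Add(-76, Mul(-20, L)) (Function('X')(U, L) = Add(-16, Mul(4, Mul(-5, Add(L, 3)))) = Add(-16, Mul(4, Mul(-5, Add(3, L)))) = Add(-16, Mul(4, Add(-15, Mul(-5, L)))) = Add(-16, Add(-60, Mul(-20, L))) = Add(-76, Mul(-20, L)))
Function('K')(Z) = 0
Pow(Add(Function('K')(Function('X')(-11, 15)), Function('E')(-251, -166)), -1) = Pow(Add(0, 53), -1) = Pow(53, -1) = Rational(1, 53)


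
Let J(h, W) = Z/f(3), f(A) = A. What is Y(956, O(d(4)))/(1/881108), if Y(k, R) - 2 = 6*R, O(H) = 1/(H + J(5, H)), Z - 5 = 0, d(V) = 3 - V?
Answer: 9692188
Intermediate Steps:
Z = 5 (Z = 5 + 0 = 5)
J(h, W) = 5/3
O(H) = 1/(5/3 + H) (O(H) = 1/(H + 5/3) = 1/(5/3 + H))
Y(k, R) = 2 + 6*R
Y(956, O(d(4)))/(1/881108) = (2 + 6*(3/(5 + 3*(3 - 1*4))))/(1/881108) = (2 + 6*(3/(5 + 3*(3 - 4))))/(1/881108) = (2 + 6*(3/(5 + 3*(-1))))*881108 = (2 + 6*(3/(5 - 3)))*881108 = (2 + 6*(3/2))*881108 = (2 + 9)*881108 = 11*881108 = 9692188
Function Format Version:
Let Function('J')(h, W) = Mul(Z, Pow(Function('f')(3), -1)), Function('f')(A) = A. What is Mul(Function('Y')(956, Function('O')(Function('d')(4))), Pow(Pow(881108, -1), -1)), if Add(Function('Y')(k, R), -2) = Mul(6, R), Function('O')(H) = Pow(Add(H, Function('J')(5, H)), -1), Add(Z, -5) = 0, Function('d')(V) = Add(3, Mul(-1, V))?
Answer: 9692188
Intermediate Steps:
Z = 5 (Z = Add(5, 0) = 5)
Function('J')(h, W) = Rational(5, 3) (Function('J')(h, W) = Mul(5, Pow(3, -1)) = Mul(5, Rational(1, 3)) = Rational(5, 3))
Function('O')(H) = Pow(Add(Rational(5, 3), H), -1) (Function('O')(H) = Pow(Add(H, Rational(5, 3)), -1) = Pow(Add(Rational(5, 3), H), -1))
Function('Y')(k, R) = Add(2, Mul(6, R))
Mul(Function('Y')(956, Function('O')(Function('d')(4))), Pow(Pow(881108, -1), -1)) = Mul(Add(2, Mul(6, Mul(3, Pow(Add(5, Mul(3, Add(3, Mul(-1, 4)))), -1)))), Pow(Pow(881108, -1), -1)) = Mul(Add(2, Mul(6, Mul(3, Pow(Add(5, Mul(3, Add(3, -4))), -1)))), Pow(Rational(1, 881108), -1)) = Mul(Add(2, Mul(6, Mul(3, Pow(Add(5, Mul(3, -1)), -1)))), 881108) = Mul(Add(2, Mul(6, Mul(3, Pow(Add(5, -3), -1)))), 881108) = Mul(Add(2, Mul(6, Mul(3, Pow(2, -1)))), 881108) = Mul(Add(2, Mul(6, Mul(3, Rational(1, 2)))), 881108) = Mul(Add(2, Mul(6, Rational(3, 2))), 881108) = Mul(Add(2, 9), 881108) = Mul(11, 881108) = 9692188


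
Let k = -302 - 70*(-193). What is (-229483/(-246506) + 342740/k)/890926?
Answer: 32366301/1072752414562 ≈ 3.0171e-5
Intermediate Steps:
k = 13208 (k = -302 + 13510 = 13208)
(-229483/(-246506) + 342740/k)/890926 = (-229483/(-246506) + 342740/13208)/890926 = (-229483*(-1/246506) + 342740*(1/13208))*(1/890926) = (229483/246506 + 85685/3302)*(1/890926) = (32366301/1204087)*(1/890926) = 32366301/1072752414562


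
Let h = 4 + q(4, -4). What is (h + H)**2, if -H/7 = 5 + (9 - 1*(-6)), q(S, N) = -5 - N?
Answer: 18769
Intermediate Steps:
h = 3 (h = 4 + (-5 - 1*(-4)) = 4 + (-5 + 4) = 4 - 1 = 3)
H = -140 (H = -7*(5 + (9 - 1*(-6))) = -7*(5 + (9 + 6)) = -7*(5 + 15) = -7*20 = -140)
(h + H)**2 = (3 - 140)**2 = (-137)**2 = 18769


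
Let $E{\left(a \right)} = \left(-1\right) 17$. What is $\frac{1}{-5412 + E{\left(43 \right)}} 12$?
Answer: $- \frac{12}{5429} \approx -0.0022104$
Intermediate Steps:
$E{\left(a \right)} = -17$
$\frac{1}{-5412 + E{\left(43 \right)}} 12 = \frac{1}{-5412 - 17} \cdot 12 = \frac{1}{-5429} \cdot 12 = \left(- \frac{1}{5429}\right) 12 = - \frac{12}{5429}$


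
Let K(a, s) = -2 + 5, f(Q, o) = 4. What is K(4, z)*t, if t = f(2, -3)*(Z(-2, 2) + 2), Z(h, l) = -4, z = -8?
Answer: -24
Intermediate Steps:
t = -8 (t = 4*(-4 + 2) = 4*(-2) = -8)
K(a, s) = 3
K(4, z)*t = 3*(-8) = -24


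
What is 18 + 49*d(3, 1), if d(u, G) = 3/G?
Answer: 165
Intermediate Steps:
18 + 49*d(3, 1) = 18 + 49*(3/1) = 18 + 49*(3*1) = 18 + 49*3 = 18 + 147 = 165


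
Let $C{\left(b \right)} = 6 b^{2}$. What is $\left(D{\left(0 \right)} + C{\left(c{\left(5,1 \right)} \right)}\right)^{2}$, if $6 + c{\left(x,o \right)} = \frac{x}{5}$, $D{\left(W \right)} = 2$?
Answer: $23104$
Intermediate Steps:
$c{\left(x,o \right)} = -6 + \frac{x}{5}$
$\left(D{\left(0 \right)} + C{\left(c{\left(5,1 \right)} \right)}\right)^{2} = \left(2 + 6 \left(-6 + \frac{1}{5} \cdot 5\right)^{2}\right)^{2} = \left(2 + 6 \left(-6 + 1\right)^{2}\right)^{2} = \left(2 + 6 \left(-5\right)^{2}\right)^{2} = \left(2 + 6 \cdot 25\right)^{2} = \left(2 + 150\right)^{2} = 152^{2} = 23104$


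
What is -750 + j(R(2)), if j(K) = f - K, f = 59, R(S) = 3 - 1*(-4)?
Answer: -698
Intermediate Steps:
R(S) = 7 (R(S) = 3 + 4 = 7)
j(K) = 59 - K
-750 + j(R(2)) = -750 + (59 - 1*7) = -750 + (59 - 7) = -750 + 52 = -698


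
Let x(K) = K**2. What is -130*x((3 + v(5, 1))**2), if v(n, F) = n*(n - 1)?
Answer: -36379330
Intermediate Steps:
v(n, F) = n*(-1 + n)
-130*x((3 + v(5, 1))**2) = -130*(3 + 5*(-1 + 5))**4 = -130*(3 + 5*4)**4 = -130*(3 + 20)**4 = -130*(23**2)**2 = -130*529**2 = -130*279841 = -36379330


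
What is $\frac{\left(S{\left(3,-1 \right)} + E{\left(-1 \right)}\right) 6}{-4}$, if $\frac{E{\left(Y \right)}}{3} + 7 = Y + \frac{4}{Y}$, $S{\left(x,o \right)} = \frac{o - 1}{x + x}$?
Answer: $\frac{109}{2} \approx 54.5$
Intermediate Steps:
$S{\left(x,o \right)} = \frac{-1 + o}{2 x}$
$E{\left(Y \right)} = -21 + 3 Y + \frac{12}{Y}$ ($E{\left(Y \right)} = -21 + 3 \left(Y + \frac{4}{Y}\right) = -21 + \left(3 Y + \frac{12}{Y}\right) = -21 + 3 Y + \frac{12}{Y}$)
$\frac{\left(S{\left(3,-1 \right)} + E{\left(-1 \right)}\right) 6}{-4} = \frac{\left(\frac{-1 - 1}{2 \cdot 3} + \left(-21 + 3 \left(-1\right) + \frac{12}{-1}\right)\right) 6}{-4} = - \frac{\left(\frac{1}{2} \cdot \frac{1}{3} \left(-2\right) - 36\right) 6}{4} = - \frac{\left(- \frac{1}{3} - 36\right) 6}{4} = - \frac{\left(- \frac{109}{3}\right) 6}{4} = \left(- \frac{1}{4}\right) \left(-218\right) = \frac{109}{2}$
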